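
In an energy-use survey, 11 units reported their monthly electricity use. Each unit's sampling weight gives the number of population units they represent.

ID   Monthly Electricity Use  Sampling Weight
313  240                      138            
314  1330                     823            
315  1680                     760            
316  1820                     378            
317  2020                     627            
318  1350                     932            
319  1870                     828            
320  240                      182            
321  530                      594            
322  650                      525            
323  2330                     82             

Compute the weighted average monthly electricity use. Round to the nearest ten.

Weighted sum = 240×138 + 1330×823 + 1680×760 + 1820×378 + 2020×627 + 1350×932 + 1870×828 + 240×182 + 530×594 + 650×525 + 2330×82
  = 33120 + 1094590 + 1276800 + 687960 + 1266540 + 1258200 + 1548360 + 43680 + 314820 + 341250 + 191060 = 8056380
Sum of weights = 5869
Weighted mean = 8056380 / 5869 = 1372.7006

1370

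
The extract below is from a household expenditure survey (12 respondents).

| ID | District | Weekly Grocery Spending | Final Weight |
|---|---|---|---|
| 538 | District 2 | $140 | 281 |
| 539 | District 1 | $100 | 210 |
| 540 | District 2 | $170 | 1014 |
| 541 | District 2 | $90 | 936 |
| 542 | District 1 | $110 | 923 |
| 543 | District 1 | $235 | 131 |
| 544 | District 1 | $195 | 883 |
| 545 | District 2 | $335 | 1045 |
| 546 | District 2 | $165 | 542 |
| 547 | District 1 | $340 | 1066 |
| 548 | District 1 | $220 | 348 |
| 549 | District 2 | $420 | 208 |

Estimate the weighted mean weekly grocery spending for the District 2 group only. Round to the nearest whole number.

District 2 rows: 538, 540, 541, 545, 546, 549
Weighted sum = 140×281 + 170×1014 + 90×936 + 335×1045 + 165×542 + 420×208
  = 822825
Sum of weights = 281 + 1014 + 936 + 1045 + 542 + 208 = 4026
Weighted mean = 822825 / 4026 = 204.37779

204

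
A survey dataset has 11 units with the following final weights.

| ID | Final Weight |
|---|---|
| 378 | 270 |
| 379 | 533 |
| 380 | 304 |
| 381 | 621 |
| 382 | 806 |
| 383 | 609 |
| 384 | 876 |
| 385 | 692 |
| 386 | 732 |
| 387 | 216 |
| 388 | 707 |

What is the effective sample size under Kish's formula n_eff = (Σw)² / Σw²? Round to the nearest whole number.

10

Σ wᵢ = 270 + 533 + 304 + 621 + 806 + 609 + 876 + 692 + 732 + 216 + 707 = 6366
Σ wᵢ² = 4184132
n_eff = 6366² / 4184132 = 40525956 / 4184132 = 9.6856304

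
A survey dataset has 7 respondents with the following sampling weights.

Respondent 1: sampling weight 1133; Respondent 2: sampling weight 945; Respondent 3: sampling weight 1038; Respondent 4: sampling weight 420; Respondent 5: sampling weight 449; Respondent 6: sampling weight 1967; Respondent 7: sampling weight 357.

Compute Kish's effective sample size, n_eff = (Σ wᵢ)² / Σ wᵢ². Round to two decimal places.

Σ wᵢ = 1133 + 945 + 1038 + 420 + 449 + 1967 + 357 = 6309
Σ wᵢ² = 1283689 + 893025 + 1077444 + 176400 + 201601 + 3869089 + 127449 = 7628697
n_eff = 6309² / 7628697 = 39803481 / 7628697 = 5.2175989

5.22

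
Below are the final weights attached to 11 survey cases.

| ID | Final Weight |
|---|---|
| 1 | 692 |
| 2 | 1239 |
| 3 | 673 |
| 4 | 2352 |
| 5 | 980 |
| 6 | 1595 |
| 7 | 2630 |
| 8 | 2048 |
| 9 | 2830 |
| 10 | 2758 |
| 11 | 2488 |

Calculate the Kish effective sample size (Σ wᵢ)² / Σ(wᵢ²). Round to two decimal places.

Σ wᵢ = 692 + 1239 + 673 + 2352 + 980 + 1595 + 2630 + 2048 + 2830 + 2758 + 2488 = 20285
Σ wᵢ² = 44420055
n_eff = 20285² / 44420055 = 411481225 / 44420055 = 9.263411

9.26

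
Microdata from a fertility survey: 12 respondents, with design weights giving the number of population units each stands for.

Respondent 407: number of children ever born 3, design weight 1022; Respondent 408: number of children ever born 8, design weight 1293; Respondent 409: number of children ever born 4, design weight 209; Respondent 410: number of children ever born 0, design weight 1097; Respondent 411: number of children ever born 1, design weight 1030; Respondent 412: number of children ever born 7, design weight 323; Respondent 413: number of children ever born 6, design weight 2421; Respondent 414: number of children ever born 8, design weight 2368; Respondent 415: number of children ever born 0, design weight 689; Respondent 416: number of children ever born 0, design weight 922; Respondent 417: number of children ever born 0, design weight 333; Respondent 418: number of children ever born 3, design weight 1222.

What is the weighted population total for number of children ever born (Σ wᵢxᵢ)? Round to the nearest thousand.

Weighted total = 3×1022 + 8×1293 + 4×209 + 0×1097 + 1×1030 + 7×323 + 6×2421 + 8×2368 + 0×689 + 0×922 + 0×333 + 3×1222
  = 54673

55000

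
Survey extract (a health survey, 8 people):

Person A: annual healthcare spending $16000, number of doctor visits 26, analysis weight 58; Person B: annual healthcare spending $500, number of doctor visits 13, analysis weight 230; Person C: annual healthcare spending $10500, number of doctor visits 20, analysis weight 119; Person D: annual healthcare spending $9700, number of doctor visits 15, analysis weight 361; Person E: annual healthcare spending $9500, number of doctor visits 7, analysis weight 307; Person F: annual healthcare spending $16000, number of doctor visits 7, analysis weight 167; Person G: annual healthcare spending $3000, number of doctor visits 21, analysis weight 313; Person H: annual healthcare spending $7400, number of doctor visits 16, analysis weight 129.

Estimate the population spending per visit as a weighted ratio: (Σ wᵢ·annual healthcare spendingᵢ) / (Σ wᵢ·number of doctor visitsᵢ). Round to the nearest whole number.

Σ wᵢ·y = 16000×58 + 500×230 + 10500×119 + 9700×361 + 9500×307 + 16000×167 + 3000×313 + 7400×129
  = 928000 + 115000 + 1249500 + 3501700 + 2916500 + 2672000 + 939000 + 954600 = 13276300
Σ wᵢ·x = 26×58 + 13×230 + 20×119 + 15×361 + 7×307 + 7×167 + 21×313 + 16×129
  = 1508 + 2990 + 2380 + 5415 + 2149 + 1169 + 6573 + 2064 = 24248
Ratio = 13276300 / 24248 = 547.52145

548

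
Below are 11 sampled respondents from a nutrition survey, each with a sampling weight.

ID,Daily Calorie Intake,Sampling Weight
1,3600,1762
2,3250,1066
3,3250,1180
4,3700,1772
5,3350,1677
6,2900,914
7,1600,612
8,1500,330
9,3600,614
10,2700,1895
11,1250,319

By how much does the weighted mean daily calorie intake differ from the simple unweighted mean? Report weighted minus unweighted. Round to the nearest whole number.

Unweighted sum = 30700
Unweighted mean = 30700 / 11 = 2790.9091
Weighted sum = 3600×1762 + 3250×1066 + 3250×1180 + 3700×1772 + 3350×1677 + 2900×914 + 1600×612 + 1500×330 + 3600×614 + 2700×1895 + 1250×319
  = 6343200 + 3464500 + 3835000 + 6556400 + 5617950 + 2650600 + 979200 + 495000 + 2210400 + 5116500 + 398750 = 37667500
Sum of weights = 1762 + 1066 + 1180 + 1772 + 1677 + 914 + 612 + 330 + 614 + 1895 + 319 = 12141
Weighted mean = 37667500 / 12141 = 3102.5039
Difference (weighted minus unweighted) = 311.59482

312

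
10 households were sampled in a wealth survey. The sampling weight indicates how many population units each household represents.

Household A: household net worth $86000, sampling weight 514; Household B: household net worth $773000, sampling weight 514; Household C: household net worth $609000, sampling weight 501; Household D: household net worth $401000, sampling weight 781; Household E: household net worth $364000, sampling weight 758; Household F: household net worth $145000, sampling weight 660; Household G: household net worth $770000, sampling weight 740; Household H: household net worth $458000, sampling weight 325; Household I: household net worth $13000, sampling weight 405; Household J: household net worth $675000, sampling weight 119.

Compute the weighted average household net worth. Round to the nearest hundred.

Weighted sum = 86000×514 + 773000×514 + 609000×501 + 401000×781 + 364000×758 + 145000×660 + 770000×740 + 458000×325 + 13000×405 + 675000×119
  = 44204000 + 397322000 + 305109000 + 313181000 + 275912000 + 95700000 + 569800000 + 148850000 + 5265000 + 80325000 = 2235668000
Sum of weights = 5317
Weighted mean = 2235668000 / 5317 = 420475.46

420500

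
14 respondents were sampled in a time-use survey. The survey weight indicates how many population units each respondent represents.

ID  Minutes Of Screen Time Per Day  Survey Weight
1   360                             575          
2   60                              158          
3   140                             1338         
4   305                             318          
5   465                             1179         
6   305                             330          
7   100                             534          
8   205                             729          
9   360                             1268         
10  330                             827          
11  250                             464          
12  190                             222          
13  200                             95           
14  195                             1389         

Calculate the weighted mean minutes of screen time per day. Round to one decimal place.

268.4

Weighted sum = 2529945
Sum of weights = 9426
Weighted mean = 2529945 / 9426 = 268.4007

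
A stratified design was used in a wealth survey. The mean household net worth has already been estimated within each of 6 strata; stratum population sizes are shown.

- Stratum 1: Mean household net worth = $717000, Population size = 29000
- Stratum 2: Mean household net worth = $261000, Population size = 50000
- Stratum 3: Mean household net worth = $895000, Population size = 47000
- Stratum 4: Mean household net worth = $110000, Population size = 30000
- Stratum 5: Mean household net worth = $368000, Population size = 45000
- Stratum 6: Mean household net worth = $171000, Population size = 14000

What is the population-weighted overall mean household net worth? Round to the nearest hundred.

Σ Nₕ·x̄ₕ = 717000×29000 + 261000×50000 + 895000×47000 + 110000×30000 + 368000×45000 + 171000×14000
  = 20793000000 + 13050000000 + 42065000000 + 3300000000 + 16560000000 + 2394000000 = 98162000000
Σ Nₕ = 29000 + 50000 + 47000 + 30000 + 45000 + 14000 = 215000
Overall mean = 98162000000 / 215000 = 456567.44

456600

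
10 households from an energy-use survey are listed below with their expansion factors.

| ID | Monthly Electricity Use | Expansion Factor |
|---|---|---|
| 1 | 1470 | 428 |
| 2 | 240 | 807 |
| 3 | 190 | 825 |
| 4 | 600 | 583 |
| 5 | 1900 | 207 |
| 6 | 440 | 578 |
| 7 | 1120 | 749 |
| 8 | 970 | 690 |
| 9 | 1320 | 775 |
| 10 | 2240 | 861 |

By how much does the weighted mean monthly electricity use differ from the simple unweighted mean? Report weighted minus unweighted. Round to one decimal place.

-59.2

Unweighted sum = 1470 + 240 + 190 + 600 + 1900 + 440 + 1120 + 970 + 1320 + 2240 = 10490
Unweighted mean = 10490 / 10 = 1049
Weighted sum = 1470×428 + 240×807 + 190×825 + 600×583 + 1900×207 + 440×578 + 1120×749 + 970×690 + 1320×775 + 2240×861
  = 6436830
Sum of weights = 428 + 807 + 825 + 583 + 207 + 578 + 749 + 690 + 775 + 861 = 6503
Weighted mean = 6436830 / 6503 = 989.8247
Difference (weighted minus unweighted) = -59.175304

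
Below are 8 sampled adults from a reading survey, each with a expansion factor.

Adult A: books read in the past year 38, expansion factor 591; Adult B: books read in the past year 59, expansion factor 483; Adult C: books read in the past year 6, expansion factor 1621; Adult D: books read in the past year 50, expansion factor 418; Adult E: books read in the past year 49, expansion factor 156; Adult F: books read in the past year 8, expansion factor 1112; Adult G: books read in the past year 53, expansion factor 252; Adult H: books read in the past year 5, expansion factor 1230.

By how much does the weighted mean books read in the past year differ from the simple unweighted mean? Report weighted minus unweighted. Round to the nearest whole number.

Unweighted sum = 38 + 59 + 6 + 50 + 49 + 8 + 53 + 5 = 268
Unweighted mean = 268 / 8 = 33.5
Weighted sum = 117627
Sum of weights = 591 + 483 + 1621 + 418 + 156 + 1112 + 252 + 1230 = 5863
Weighted mean = 117627 / 5863 = 20.062596
Difference (weighted minus unweighted) = -13.437404

-13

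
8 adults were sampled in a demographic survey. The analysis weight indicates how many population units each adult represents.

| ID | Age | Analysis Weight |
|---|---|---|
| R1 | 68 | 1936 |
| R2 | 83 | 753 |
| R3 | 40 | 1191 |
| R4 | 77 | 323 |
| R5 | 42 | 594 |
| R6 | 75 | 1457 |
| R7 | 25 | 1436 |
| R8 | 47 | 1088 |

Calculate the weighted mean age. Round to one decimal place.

Weighted sum = 487917
Sum of weights = 1936 + 753 + 1191 + 323 + 594 + 1457 + 1436 + 1088 = 8778
Weighted mean = 487917 / 8778 = 55.584074

55.6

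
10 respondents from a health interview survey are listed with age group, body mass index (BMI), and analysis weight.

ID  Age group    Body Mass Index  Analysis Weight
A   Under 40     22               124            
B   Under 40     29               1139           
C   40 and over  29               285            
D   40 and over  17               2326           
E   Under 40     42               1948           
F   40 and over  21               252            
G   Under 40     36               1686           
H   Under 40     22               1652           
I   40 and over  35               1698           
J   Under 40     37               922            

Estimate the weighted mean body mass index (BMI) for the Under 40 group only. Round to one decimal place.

Under 40 rows: A, B, E, G, H, J
Weighted sum = 22×124 + 29×1139 + 42×1948 + 36×1686 + 22×1652 + 37×922
  = 2728 + 33031 + 81816 + 60696 + 36344 + 34114 = 248729
Sum of weights = 124 + 1139 + 1948 + 1686 + 1652 + 922 = 7471
Weighted mean = 248729 / 7471 = 33.292598

33.3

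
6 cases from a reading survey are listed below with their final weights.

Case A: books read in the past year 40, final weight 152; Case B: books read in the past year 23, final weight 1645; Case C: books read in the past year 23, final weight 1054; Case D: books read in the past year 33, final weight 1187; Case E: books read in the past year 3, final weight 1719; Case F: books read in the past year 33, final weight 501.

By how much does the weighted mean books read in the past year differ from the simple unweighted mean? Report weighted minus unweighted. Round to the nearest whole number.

Unweighted sum = 40 + 23 + 23 + 33 + 3 + 33 = 155
Unweighted mean = 155 / 6 = 25.833333
Weighted sum = 40×152 + 23×1645 + 23×1054 + 33×1187 + 3×1719 + 33×501
  = 6080 + 37835 + 24242 + 39171 + 5157 + 16533 = 129018
Sum of weights = 152 + 1645 + 1054 + 1187 + 1719 + 501 = 6258
Weighted mean = 129018 / 6258 = 20.616491
Difference (weighted minus unweighted) = -5.2168424

-5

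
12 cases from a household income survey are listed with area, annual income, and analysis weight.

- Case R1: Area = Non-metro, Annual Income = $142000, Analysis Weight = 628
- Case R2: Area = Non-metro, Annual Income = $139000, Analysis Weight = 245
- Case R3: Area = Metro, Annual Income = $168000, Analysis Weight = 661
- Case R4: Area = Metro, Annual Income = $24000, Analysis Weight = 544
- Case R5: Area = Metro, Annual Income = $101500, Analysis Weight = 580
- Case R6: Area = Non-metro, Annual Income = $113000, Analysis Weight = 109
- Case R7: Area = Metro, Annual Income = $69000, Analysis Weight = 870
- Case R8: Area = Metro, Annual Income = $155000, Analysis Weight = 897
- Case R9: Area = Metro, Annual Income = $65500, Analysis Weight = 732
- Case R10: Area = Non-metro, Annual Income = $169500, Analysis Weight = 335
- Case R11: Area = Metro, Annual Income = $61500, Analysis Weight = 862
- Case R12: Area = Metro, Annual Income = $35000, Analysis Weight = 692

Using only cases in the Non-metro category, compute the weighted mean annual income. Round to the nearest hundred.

146000

Non-metro rows: R1, R2, R6, R10
Weighted sum = 142000×628 + 139000×245 + 113000×109 + 169500×335
  = 89176000 + 34055000 + 12317000 + 56782500 = 192330500
Sum of weights = 628 + 245 + 109 + 335 = 1317
Weighted mean = 192330500 / 1317 = 146036.83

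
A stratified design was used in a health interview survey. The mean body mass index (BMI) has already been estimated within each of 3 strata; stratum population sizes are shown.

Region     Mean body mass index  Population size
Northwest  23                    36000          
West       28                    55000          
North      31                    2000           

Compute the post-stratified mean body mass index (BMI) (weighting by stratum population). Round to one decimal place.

Σ Nₕ·x̄ₕ = 2430000
Σ Nₕ = 36000 + 55000 + 2000 = 93000
Overall mean = 2430000 / 93000 = 26.129032

26.1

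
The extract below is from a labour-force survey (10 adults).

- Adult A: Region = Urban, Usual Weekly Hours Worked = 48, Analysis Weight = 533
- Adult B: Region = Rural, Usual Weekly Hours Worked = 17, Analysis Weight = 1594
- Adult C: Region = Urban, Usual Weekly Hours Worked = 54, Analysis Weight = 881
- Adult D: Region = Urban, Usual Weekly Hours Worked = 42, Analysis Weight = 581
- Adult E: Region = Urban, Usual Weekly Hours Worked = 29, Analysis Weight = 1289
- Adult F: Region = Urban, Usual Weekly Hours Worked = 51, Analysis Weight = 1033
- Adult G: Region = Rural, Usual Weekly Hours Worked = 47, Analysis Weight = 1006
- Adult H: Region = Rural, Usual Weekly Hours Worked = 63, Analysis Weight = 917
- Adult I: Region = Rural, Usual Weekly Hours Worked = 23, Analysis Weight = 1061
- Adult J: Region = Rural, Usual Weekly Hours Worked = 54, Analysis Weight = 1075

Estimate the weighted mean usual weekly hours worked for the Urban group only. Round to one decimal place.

Urban rows: A, C, D, E, F
Weighted sum = 187624
Sum of weights = 533 + 881 + 581 + 1289 + 1033 = 4317
Weighted mean = 187624 / 4317 = 43.461663

43.5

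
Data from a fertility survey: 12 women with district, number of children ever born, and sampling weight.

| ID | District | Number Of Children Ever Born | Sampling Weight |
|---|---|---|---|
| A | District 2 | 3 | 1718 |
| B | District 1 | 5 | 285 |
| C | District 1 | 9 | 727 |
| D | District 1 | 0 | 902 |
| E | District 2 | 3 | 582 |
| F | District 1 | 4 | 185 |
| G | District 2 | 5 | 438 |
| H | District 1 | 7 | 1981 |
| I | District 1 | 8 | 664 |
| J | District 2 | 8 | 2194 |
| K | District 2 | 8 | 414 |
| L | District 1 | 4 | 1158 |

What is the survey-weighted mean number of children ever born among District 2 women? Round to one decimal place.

District 2 rows: A, E, G, J, K
Weighted sum = 3×1718 + 3×582 + 5×438 + 8×2194 + 8×414
  = 5154 + 1746 + 2190 + 17552 + 3312 = 29954
Sum of weights = 5346
Weighted mean = 29954 / 5346 = 5.6030677

5.6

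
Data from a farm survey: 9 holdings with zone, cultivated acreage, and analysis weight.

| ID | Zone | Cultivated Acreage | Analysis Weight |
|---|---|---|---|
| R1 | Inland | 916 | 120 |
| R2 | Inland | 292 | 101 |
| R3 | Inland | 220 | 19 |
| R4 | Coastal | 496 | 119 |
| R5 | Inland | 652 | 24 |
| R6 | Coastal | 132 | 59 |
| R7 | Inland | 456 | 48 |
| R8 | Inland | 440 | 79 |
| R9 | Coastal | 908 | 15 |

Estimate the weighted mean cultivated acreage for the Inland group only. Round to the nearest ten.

550

Inland rows: R1, R2, R3, R5, R7, R8
Weighted sum = 215888
Sum of weights = 120 + 101 + 19 + 24 + 48 + 79 = 391
Weighted mean = 215888 / 391 = 552.14322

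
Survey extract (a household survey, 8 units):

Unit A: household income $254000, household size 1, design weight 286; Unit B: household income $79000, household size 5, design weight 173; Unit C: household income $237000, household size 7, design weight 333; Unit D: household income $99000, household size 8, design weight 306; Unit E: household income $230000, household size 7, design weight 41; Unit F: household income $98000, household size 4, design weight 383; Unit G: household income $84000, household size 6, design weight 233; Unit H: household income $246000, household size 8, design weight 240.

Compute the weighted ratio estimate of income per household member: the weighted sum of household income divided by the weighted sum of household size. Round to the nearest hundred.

29000

Σ wᵢ·y = 321102000
Σ wᵢ·x = 1×286 + 5×173 + 7×333 + 8×306 + 7×41 + 4×383 + 6×233 + 8×240
  = 286 + 865 + 2331 + 2448 + 287 + 1532 + 1398 + 1920 = 11067
Ratio = 321102000 / 11067 = 29014.367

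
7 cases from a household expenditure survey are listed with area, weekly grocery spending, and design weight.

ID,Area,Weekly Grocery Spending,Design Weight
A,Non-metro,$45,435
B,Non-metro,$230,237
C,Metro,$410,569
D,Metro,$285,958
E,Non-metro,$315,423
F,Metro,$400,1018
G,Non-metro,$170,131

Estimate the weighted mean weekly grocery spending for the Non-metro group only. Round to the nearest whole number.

Non-metro rows: A, B, E, G
Weighted sum = 45×435 + 230×237 + 315×423 + 170×131
  = 19575 + 54510 + 133245 + 22270 = 229600
Sum of weights = 435 + 237 + 423 + 131 = 1226
Weighted mean = 229600 / 1226 = 187.27569

187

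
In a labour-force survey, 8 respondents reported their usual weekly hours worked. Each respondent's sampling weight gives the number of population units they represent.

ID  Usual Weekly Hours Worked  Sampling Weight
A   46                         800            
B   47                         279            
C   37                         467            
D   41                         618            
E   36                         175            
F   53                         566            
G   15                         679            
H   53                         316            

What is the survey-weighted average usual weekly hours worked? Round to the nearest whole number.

40

Weighted sum = 46×800 + 47×279 + 37×467 + 41×618 + 36×175 + 53×566 + 15×679 + 53×316
  = 36800 + 13113 + 17279 + 25338 + 6300 + 29998 + 10185 + 16748 = 155761
Sum of weights = 800 + 279 + 467 + 618 + 175 + 566 + 679 + 316 = 3900
Weighted mean = 155761 / 3900 = 39.938718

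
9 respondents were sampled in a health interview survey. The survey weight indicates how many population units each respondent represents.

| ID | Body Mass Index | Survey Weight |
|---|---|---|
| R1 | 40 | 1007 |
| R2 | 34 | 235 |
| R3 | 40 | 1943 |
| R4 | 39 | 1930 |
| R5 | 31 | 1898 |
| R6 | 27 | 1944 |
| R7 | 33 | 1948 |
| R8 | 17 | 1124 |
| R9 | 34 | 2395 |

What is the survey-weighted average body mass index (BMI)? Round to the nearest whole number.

Weighted sum = 40×1007 + 34×235 + 40×1943 + 39×1930 + 31×1898 + 27×1944 + 33×1948 + 17×1124 + 34×2395
  = 40280 + 7990 + 77720 + 75270 + 58838 + 52488 + 64284 + 19108 + 81430 = 477408
Sum of weights = 1007 + 235 + 1943 + 1930 + 1898 + 1944 + 1948 + 1124 + 2395 = 14424
Weighted mean = 477408 / 14424 = 33.09817

33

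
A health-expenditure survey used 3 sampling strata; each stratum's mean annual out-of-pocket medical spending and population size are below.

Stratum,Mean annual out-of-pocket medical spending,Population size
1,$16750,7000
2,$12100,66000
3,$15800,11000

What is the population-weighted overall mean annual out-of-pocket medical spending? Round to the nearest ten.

12970

Σ Nₕ·x̄ₕ = 16750×7000 + 12100×66000 + 15800×11000
  = 1089650000
Σ Nₕ = 84000
Overall mean = 1089650000 / 84000 = 12972.024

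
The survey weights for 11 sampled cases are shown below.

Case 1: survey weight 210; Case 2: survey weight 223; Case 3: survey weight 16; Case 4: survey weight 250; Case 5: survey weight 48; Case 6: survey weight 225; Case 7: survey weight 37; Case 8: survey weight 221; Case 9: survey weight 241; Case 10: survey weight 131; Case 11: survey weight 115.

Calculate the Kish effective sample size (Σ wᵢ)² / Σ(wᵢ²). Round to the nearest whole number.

Σ wᵢ = 210 + 223 + 16 + 250 + 48 + 225 + 37 + 221 + 241 + 131 + 115 = 1717
Σ wᵢ² = 348191
n_eff = 1717² / 348191 = 2948089 / 348191 = 8.4668731

8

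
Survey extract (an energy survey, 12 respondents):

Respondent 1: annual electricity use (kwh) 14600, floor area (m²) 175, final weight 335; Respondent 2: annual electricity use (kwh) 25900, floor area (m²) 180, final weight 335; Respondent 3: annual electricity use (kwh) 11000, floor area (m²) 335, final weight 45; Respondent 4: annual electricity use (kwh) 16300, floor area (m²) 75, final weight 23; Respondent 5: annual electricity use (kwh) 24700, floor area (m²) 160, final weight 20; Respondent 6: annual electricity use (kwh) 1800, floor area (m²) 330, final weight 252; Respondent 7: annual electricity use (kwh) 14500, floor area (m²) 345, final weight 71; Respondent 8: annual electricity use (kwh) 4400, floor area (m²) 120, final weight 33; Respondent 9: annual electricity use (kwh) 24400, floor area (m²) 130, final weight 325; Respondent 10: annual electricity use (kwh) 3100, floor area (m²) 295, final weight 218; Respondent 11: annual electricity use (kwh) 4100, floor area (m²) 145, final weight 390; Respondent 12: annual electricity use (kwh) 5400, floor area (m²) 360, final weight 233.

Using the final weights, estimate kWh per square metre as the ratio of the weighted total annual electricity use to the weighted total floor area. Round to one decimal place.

Σ wᵢ·y = 14600×335 + 25900×335 + 11000×45 + 16300×23 + 24700×20 + 1800×252 + 14500×71 + 4400×33 + 24400×325 + 3100×218 + 4100×390 + 5400×233
  = 4891000 + 8676500 + 495000 + 374900 + 494000 + 453600 + 1029500 + 145200 + 7930000 + 675800 + 1599000 + 1258200 = 28022700
Σ wᵢ·x = 175×335 + 180×335 + 335×45 + 75×23 + 160×20 + 330×252 + 345×71 + 120×33 + 130×325 + 295×218 + 145×390 + 360×233
  = 58625 + 60300 + 15075 + 1725 + 3200 + 83160 + 24495 + 3960 + 42250 + 64310 + 56550 + 83880 = 497530
Ratio = 28022700 / 497530 = 56.323639

56.3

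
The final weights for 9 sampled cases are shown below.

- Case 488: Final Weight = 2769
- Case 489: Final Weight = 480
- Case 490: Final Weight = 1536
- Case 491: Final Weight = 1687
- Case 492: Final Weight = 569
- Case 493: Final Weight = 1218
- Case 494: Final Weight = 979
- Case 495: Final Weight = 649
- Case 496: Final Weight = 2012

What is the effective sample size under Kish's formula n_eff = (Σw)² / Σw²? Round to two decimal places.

Σ wᵢ = 11899
Σ wᵢ² = 7667361 + 230400 + 2359296 + 2845969 + 323761 + 1483524 + 958441 + 421201 + 4048144 = 20338097
n_eff = 11899² / 20338097 = 141586201 / 20338097 = 6.9616248

6.96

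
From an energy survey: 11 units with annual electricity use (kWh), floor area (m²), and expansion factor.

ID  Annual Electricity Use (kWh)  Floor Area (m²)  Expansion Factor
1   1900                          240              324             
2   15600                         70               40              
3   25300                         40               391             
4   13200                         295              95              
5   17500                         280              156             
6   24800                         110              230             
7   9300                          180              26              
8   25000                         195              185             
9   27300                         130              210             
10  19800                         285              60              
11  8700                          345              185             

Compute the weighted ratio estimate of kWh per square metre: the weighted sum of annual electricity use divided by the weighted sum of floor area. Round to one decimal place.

Σ wᵢ·y = 1900×324 + 15600×40 + 25300×391 + 13200×95 + 17500×156 + 24800×230 + 9300×26 + 25000×185 + 27300×210 + 19800×60 + 8700×185
  = 34217200
Σ wᵢ·x = 240×324 + 70×40 + 40×391 + 295×95 + 280×156 + 110×230 + 180×26 + 195×185 + 130×210 + 285×60 + 345×185
  = 77760 + 2800 + 15640 + 28025 + 43680 + 25300 + 4680 + 36075 + 27300 + 17100 + 63825 = 342185
Ratio = 34217200 / 342185 = 99.996201

100.0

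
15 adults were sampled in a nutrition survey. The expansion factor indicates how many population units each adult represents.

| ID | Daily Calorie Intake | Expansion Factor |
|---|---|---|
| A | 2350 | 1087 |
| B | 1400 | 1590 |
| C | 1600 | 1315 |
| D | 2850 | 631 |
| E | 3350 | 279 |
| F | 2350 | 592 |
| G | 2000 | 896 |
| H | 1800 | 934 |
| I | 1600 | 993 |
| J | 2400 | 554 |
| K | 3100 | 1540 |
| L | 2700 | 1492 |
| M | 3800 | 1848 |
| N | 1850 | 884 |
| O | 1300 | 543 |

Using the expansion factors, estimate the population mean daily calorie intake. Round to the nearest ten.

Weighted sum = 35566350
Sum of weights = 15178
Weighted mean = 35566350 / 15178 = 2343.283

2340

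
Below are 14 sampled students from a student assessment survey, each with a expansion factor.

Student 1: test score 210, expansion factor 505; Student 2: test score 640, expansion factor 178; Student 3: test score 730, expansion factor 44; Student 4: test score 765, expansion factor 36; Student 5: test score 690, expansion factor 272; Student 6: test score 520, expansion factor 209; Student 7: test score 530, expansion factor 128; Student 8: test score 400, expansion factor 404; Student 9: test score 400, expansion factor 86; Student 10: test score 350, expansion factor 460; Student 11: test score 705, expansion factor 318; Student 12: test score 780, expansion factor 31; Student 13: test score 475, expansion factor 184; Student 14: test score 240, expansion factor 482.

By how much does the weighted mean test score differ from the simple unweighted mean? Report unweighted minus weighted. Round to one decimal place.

95.9

Unweighted sum = 7435
Unweighted mean = 7435 / 14 = 531.07143
Weighted sum = 1452280
Sum of weights = 3337
Weighted mean = 1452280 / 3337 = 435.20527
Difference (unweighted minus weighted) = 95.866154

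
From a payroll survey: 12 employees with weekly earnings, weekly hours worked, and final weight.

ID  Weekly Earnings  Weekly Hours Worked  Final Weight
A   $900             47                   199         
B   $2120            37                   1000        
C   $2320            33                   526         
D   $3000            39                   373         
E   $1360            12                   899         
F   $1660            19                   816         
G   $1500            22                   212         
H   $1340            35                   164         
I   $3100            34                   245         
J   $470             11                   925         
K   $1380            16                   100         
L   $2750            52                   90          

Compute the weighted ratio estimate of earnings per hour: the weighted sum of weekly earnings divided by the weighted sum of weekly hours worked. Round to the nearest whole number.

67

Σ wᵢ·y = 900×199 + 2120×1000 + 2320×526 + 3000×373 + 1360×899 + 1660×816 + 1500×212 + 1340×164 + 3100×245 + 470×925 + 1380×100 + 2750×90
  = 9333130
Σ wᵢ·x = 47×199 + 37×1000 + 33×526 + 39×373 + 12×899 + 19×816 + 22×212 + 35×164 + 34×245 + 11×925 + 16×100 + 52×90
  = 9353 + 37000 + 17358 + 14547 + 10788 + 15504 + 4664 + 5740 + 8330 + 10175 + 1600 + 4680 = 139739
Ratio = 9333130 / 139739 = 66.789729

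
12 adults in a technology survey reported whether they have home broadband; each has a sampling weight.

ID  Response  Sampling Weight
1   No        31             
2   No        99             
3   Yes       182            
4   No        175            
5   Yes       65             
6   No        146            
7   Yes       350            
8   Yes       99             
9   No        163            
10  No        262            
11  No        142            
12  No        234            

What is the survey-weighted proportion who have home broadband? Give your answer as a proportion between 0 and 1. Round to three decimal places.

0.357

Sum of weights for 'Yes' = 182 + 65 + 350 + 99 = 696
Total weight = 31 + 99 + 182 + 175 + 65 + 146 + 350 + 99 + 163 + 262 + 142 + 234 = 1948
Weighted proportion = 696 / 1948 = 0.35728953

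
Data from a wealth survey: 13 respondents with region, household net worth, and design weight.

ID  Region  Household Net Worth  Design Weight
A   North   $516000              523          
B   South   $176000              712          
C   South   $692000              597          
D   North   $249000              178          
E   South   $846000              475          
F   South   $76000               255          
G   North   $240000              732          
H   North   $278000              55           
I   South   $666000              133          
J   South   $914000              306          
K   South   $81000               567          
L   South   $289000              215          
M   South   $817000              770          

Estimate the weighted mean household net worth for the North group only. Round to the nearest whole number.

North rows: A, D, G, H
Weighted sum = 516000×523 + 249000×178 + 240000×732 + 278000×55
  = 269868000 + 44322000 + 175680000 + 15290000 = 505160000
Sum of weights = 523 + 178 + 732 + 55 = 1488
Weighted mean = 505160000 / 1488 = 339489.25

339489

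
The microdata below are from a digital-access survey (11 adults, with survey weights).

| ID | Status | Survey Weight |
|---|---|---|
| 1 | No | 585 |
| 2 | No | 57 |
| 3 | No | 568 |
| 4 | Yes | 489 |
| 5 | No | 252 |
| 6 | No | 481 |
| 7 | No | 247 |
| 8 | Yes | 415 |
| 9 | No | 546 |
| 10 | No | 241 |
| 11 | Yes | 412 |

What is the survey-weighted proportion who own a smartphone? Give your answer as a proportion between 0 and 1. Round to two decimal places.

Sum of weights for 'Yes' = 489 + 415 + 412 = 1316
Total weight = 585 + 57 + 568 + 489 + 252 + 481 + 247 + 415 + 546 + 241 + 412 = 4293
Weighted proportion = 1316 / 4293 = 0.30654554

0.31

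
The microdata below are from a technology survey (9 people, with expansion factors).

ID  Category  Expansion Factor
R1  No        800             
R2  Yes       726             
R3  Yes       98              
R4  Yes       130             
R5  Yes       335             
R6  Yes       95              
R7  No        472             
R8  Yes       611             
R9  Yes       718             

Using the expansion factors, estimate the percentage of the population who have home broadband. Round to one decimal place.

Sum of weights for 'Yes' = 726 + 98 + 130 + 335 + 95 + 611 + 718 = 2713
Total weight = 800 + 726 + 98 + 130 + 335 + 95 + 472 + 611 + 718 = 3985
Weighted proportion = 2713 / 3985 = 0.68080301 → 68.080301%

68.1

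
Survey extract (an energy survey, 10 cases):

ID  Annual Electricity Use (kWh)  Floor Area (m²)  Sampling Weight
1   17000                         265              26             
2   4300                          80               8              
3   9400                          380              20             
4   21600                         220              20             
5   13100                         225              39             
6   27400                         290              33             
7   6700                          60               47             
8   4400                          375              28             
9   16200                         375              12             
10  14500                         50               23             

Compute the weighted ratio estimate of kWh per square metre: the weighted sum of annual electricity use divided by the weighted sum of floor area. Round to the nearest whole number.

Σ wᵢ·y = 3477500
Σ wᵢ·x = 265×26 + 80×8 + 380×20 + 220×20 + 225×39 + 290×33 + 60×47 + 375×28 + 375×12 + 50×23
  = 6890 + 640 + 7600 + 4400 + 8775 + 9570 + 2820 + 10500 + 4500 + 1150 = 56845
Ratio = 3477500 / 56845 = 61.175125

61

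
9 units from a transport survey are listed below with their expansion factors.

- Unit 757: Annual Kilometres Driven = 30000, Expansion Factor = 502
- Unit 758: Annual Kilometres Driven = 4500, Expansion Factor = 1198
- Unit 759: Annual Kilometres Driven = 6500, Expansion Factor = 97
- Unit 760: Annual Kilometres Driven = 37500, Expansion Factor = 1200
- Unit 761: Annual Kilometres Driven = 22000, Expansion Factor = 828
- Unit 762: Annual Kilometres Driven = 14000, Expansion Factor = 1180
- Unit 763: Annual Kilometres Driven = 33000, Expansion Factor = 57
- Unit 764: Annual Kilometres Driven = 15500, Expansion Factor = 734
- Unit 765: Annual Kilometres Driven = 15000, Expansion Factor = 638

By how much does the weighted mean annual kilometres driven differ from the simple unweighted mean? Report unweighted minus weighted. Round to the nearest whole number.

560

Unweighted sum = 178000
Unweighted mean = 178000 / 9 = 19777.778
Weighted sum = 30000×502 + 4500×1198 + 6500×97 + 37500×1200 + 22000×828 + 14000×1180 + 33000×57 + 15500×734 + 15000×638
  = 123645500
Sum of weights = 502 + 1198 + 97 + 1200 + 828 + 1180 + 57 + 734 + 638 = 6434
Weighted mean = 123645500 / 6434 = 19217.516
Difference (unweighted minus weighted) = 560.26146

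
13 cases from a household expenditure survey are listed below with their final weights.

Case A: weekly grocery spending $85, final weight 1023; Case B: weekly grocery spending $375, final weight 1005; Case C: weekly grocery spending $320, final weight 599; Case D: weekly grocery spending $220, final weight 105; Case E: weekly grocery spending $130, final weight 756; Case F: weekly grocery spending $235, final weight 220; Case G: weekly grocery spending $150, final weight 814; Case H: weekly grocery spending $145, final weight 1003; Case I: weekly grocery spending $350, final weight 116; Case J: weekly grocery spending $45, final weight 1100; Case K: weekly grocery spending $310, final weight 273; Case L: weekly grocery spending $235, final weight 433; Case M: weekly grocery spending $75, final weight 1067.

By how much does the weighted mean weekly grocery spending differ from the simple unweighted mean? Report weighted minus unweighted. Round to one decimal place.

Unweighted sum = 2675
Unweighted mean = 2675 / 13 = 205.76923
Weighted sum = 1452635
Sum of weights = 8514
Weighted mean = 1452635 / 8514 = 170.61722
Difference (weighted minus unweighted) = -35.152012

-35.2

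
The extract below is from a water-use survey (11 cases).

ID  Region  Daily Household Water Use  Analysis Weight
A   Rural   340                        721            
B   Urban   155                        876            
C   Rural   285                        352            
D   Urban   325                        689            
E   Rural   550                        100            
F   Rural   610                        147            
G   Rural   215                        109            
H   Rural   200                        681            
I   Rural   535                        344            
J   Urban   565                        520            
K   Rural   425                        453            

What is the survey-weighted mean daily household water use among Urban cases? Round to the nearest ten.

310

Urban rows: B, D, J
Weighted sum = 155×876 + 325×689 + 565×520
  = 653505
Sum of weights = 876 + 689 + 520 = 2085
Weighted mean = 653505 / 2085 = 313.43165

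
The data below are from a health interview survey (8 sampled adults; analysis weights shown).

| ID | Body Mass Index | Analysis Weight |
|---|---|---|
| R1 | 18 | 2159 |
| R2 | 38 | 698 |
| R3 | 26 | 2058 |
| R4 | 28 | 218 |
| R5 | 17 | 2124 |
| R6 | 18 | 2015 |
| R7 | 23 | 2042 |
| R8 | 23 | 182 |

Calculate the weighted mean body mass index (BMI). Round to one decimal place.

Weighted sum = 18×2159 + 38×698 + 26×2058 + 28×218 + 17×2124 + 18×2015 + 23×2042 + 23×182
  = 38862 + 26524 + 53508 + 6104 + 36108 + 36270 + 46966 + 4186 = 248528
Sum of weights = 2159 + 698 + 2058 + 218 + 2124 + 2015 + 2042 + 182 = 11496
Weighted mean = 248528 / 11496 = 21.61865

21.6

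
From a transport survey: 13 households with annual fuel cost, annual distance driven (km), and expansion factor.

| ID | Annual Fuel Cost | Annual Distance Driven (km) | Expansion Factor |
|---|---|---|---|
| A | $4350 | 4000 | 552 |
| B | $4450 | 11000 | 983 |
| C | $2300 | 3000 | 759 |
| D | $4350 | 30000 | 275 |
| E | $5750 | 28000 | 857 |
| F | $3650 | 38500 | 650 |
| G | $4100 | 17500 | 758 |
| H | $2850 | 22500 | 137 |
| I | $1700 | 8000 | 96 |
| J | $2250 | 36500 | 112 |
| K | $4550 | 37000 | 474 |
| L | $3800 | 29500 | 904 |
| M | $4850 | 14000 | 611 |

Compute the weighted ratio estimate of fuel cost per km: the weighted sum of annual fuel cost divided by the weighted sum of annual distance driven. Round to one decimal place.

0.2

Σ wᵢ·y = 29486450
Σ wᵢ·x = 146532500
Ratio = 29486450 / 146532500 = 0.20122806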